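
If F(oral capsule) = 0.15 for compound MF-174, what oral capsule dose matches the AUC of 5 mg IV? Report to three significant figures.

For equal systemic exposure: F × D_ev = D_iv
D_ev = D_iv / F = 5 / 0.15 = 33.3333 mg

D_oral = 33.3 mg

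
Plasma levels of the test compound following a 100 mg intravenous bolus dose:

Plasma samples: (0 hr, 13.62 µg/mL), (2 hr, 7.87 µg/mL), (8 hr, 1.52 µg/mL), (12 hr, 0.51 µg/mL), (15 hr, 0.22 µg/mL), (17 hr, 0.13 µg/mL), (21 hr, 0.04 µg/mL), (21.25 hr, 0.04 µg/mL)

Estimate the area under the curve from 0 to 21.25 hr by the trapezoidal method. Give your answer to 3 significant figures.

Trapezoidal AUC_0→21.25:
  [0→2]: (13.62+7.87)/2 × 2 = 21.49
  [2→8]: (7.87+1.52)/2 × 6 = 28.17
  [8→12]: (1.52+0.51)/2 × 4 = 4.06
  [12→15]: (0.51+0.22)/2 × 3 = 1.095
  [15→17]: (0.22+0.13)/2 × 2 = 0.35
  [17→21]: (0.13+0.04)/2 × 4 = 0.34
  [21→21.25]: (0.04+0.04)/2 × 0.25 = 0.01
  Sum = 55.515 µg/mL·hr

AUC = 55.5 µg/mL·hr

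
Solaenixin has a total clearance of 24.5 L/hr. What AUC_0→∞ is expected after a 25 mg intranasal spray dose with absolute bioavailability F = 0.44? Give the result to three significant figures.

AUC_0→∞ = F × Dose / CL
        = 0.44 × 25 / 24.5 = 0.44898 mg/L·hr

AUC = 0.449 mg/L·hr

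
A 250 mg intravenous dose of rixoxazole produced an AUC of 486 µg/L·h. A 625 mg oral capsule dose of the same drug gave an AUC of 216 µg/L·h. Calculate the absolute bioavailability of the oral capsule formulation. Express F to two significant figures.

F = 0.18

F = (AUC_ev / D_ev) / (AUC_iv / D_iv)
  = (216/625) / (486/250)
  = 0.3456 / 1.944 = 0.1778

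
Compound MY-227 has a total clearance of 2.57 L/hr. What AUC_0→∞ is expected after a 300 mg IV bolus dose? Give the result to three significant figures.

AUC_0→∞ = Dose_iv / CL
        = 300 / 2.57 = 116.732 mg/L·hr

AUC = 117 mg/L·hr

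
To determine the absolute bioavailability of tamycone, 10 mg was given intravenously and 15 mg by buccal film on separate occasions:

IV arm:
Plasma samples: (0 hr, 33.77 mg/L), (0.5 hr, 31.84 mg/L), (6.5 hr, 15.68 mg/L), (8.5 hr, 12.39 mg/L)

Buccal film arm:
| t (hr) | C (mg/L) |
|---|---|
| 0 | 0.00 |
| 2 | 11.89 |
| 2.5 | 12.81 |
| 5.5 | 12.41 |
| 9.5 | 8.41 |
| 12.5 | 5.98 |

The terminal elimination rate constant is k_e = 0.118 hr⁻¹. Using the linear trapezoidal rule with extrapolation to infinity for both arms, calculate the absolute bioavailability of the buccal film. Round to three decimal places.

Trapezoidal AUC_0→8.5 (IV):
  [0→0.5]: (33.77+31.84)/2 × 0.5 = 16.4025
  [0.5→6.5]: (31.84+15.68)/2 × 6 = 142.56
  [6.5→8.5]: (15.68+12.39)/2 × 2 = 28.07
  Sum = 187.0325 mg/L·hr
IV tail: 12.39/0.118 = 105.000; AUC_iv,0→∞ = 187.0325 + 105.000 = 292.0325 mg/L·hr
Trapezoidal AUC_0→12.5 (buccal film):
  [0→2]: (0.00+11.89)/2 × 2 = 11.89
  [2→2.5]: (11.89+12.81)/2 × 0.5 = 6.175
  [2.5→5.5]: (12.81+12.41)/2 × 3 = 37.83
  [5.5→9.5]: (12.41+8.41)/2 × 4 = 41.64
  [9.5→12.5]: (8.41+5.98)/2 × 3 = 21.585
  Sum = 119.12 mg/L·hr
buccal film tail: 5.98/0.118 = 50.678; AUC_ev,0→∞ = 119.12 + 50.678 = 169.798 mg/L·hr
F = (AUC_ev/D_ev)/(AUC_iv/D_iv) = (169.798/15)/(292.0325/10) = 11.3199/29.20325 = 0.3876

F = 0.388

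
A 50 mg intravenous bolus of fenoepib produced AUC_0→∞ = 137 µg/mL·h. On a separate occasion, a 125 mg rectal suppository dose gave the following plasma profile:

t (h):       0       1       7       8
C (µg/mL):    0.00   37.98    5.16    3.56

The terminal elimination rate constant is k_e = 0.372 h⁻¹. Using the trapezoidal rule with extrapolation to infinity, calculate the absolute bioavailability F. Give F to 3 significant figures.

Trapezoidal AUC_0→8 (rectal suppository):
  [0→1]: (0.00+37.98)/2 × 1 = 18.99
  [1→7]: (37.98+5.16)/2 × 6 = 129.42
  [7→8]: (5.16+3.56)/2 × 1 = 4.36
  Sum = 152.77 µg/mL·h
Tail: C_last/k_e = 3.56/0.372 = 9.570
AUC_0→∞ (rectal suppository) = 152.77 + 9.570 = 162.34 µg/mL·h
F = (AUC_ev/D_ev)/(AUC_iv/D_iv) = (162.34/125)/(137/50) = 1.29872/2.74 = 0.4740

F = 0.474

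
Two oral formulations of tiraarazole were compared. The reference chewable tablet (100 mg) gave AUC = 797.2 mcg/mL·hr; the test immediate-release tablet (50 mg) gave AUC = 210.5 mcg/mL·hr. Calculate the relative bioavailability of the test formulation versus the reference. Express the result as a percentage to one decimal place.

F_rel = (AUC_test/D_test) / (AUC_ref/D_ref)
      = (210.5/50) / (797.2/100)
      = 4.21 / 7.972 = 0.5281 = 52.81%

F_rel = 52.8%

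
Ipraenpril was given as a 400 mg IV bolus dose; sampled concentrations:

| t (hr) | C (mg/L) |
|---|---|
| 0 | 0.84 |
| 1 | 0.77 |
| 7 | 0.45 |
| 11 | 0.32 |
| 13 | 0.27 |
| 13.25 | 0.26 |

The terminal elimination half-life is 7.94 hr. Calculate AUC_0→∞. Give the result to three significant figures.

Trapezoidal AUC_0→13.25:
  [0→1]: (0.84+0.77)/2 × 1 = 0.805
  [1→7]: (0.77+0.45)/2 × 6 = 3.66
  [7→11]: (0.45+0.32)/2 × 4 = 1.54
  [11→13]: (0.32+0.27)/2 × 2 = 0.59
  [13→13.25]: (0.27+0.26)/2 × 0.25 = 0.06625
  Sum = 6.66125 mg/L·hr
k_e = ln2 / t½ = 0.693147 / 7.94 = 0.0873 hr^-1
Extrapolated tail: C_last / k_e = 0.26 / 0.0873 = 2.978
AUC_0→∞ = 6.66125 + 2.978 = 9.63925 mg/L·hr

AUC = 9.64 mg/L·hr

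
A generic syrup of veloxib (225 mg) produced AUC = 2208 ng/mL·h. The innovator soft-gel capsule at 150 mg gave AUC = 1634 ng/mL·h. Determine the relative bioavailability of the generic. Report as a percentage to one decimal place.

F_rel = (AUC_test/D_test) / (AUC_ref/D_ref)
      = (2208/225) / (1634/150)
      = 9.81333 / 10.8933 = 0.9009 = 90.09%

F_rel = 90.1%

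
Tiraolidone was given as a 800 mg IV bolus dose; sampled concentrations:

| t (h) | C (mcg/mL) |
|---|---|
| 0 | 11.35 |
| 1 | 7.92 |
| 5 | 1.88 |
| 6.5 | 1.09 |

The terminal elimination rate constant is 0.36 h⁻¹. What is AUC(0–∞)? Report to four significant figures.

Trapezoidal AUC_0→6.5:
  [0→1]: (11.35+7.92)/2 × 1 = 9.635
  [1→5]: (7.92+1.88)/2 × 4 = 19.6
  [5→6.5]: (1.88+1.09)/2 × 1.5 = 2.2275
  Sum = 31.4625 mcg/mL·h
Extrapolated tail: C_last / k_e = 1.09 / 0.36 = 3.028
AUC_0→∞ = 31.4625 + 3.028 = 34.4905 mcg/mL·h

AUC = 34.49 mcg/mL·h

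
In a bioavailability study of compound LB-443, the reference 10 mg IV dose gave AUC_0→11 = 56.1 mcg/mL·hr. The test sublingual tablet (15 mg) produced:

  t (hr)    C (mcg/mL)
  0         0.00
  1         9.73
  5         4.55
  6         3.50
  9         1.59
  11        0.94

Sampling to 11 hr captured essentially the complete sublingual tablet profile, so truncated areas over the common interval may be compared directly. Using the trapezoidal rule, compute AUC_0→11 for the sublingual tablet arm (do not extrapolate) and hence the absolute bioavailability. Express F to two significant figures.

F = 0.57

Trapezoidal AUC_0→11 (sublingual tablet):
  [0→1]: (0.00+9.73)/2 × 1 = 4.865
  [1→5]: (9.73+4.55)/2 × 4 = 28.56
  [5→6]: (4.55+3.50)/2 × 1 = 4.025
  [6→9]: (3.50+1.59)/2 × 3 = 7.635
  [9→11]: (1.59+0.94)/2 × 2 = 2.53
  Sum = 47.615 mcg/mL·hr
F = (AUC_ev/D_ev)/(AUC_iv/D_iv) = (47.615/15)/(56.1/10) = 3.17433/5.61 = 0.5658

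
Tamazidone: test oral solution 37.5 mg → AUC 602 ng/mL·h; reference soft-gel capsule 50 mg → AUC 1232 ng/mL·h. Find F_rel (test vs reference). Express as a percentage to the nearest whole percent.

F_rel = 65%

F_rel = (AUC_test/D_test) / (AUC_ref/D_ref)
      = (602/37.5) / (1232/50)
      = 16.0533 / 24.64 = 0.6515 = 65.15%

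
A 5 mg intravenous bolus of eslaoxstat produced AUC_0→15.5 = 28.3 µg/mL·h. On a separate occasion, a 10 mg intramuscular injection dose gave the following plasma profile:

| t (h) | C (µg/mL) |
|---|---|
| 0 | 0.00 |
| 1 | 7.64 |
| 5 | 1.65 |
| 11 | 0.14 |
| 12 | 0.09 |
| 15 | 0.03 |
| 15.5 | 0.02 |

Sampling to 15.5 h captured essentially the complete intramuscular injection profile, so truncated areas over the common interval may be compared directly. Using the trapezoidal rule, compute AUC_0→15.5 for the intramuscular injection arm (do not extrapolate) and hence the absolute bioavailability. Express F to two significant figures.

F = 0.50

Trapezoidal AUC_0→15.5 (intramuscular injection):
  [0→1]: (0.00+7.64)/2 × 1 = 3.82
  [1→5]: (7.64+1.65)/2 × 4 = 18.58
  [5→11]: (1.65+0.14)/2 × 6 = 5.37
  [11→12]: (0.14+0.09)/2 × 1 = 0.115
  [12→15]: (0.09+0.03)/2 × 3 = 0.18
  [15→15.5]: (0.03+0.02)/2 × 0.5 = 0.0125
  Sum = 28.0775 µg/mL·h
F = (AUC_ev/D_ev)/(AUC_iv/D_iv) = (28.0775/10)/(28.3/5) = 2.80775/5.66 = 0.4961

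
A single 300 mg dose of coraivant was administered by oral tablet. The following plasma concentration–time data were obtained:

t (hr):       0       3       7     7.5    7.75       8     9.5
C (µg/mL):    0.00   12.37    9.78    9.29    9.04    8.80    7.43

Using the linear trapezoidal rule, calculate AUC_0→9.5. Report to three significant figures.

Trapezoidal AUC_0→9.5:
  [0→3]: (0.00+12.37)/2 × 3 = 18.555
  [3→7]: (12.37+9.78)/2 × 4 = 44.3
  [7→7.5]: (9.78+9.29)/2 × 0.5 = 4.7675
  [7.5→7.75]: (9.29+9.04)/2 × 0.25 = 2.29125
  [7.75→8]: (9.04+8.80)/2 × 0.25 = 2.23
  [8→9.5]: (8.80+7.43)/2 × 1.5 = 12.1725
  Sum = 84.31625 µg/mL·hr

AUC = 84.3 µg/mL·hr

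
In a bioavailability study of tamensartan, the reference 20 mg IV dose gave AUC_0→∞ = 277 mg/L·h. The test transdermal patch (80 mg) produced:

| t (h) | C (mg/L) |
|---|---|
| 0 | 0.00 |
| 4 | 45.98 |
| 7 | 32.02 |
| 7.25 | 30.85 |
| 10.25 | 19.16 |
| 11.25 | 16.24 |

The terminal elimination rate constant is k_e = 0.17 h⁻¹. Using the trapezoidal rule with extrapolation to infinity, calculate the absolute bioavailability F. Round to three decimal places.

F = 0.366

Trapezoidal AUC_0→11.25 (transdermal patch):
  [0→4]: (0.00+45.98)/2 × 4 = 91.96
  [4→7]: (45.98+32.02)/2 × 3 = 117.0
  [7→7.25]: (32.02+30.85)/2 × 0.25 = 7.85875
  [7.25→10.25]: (30.85+19.16)/2 × 3 = 75.015
  [10.25→11.25]: (19.16+16.24)/2 × 1 = 17.7
  Sum = 309.53375 mg/L·h
Tail: C_last/k_e = 16.24/0.17 = 95.529
AUC_0→∞ (transdermal patch) = 309.53375 + 95.529 = 405.06275 mg/L·h
F = (AUC_ev/D_ev)/(AUC_iv/D_iv) = (405.06275/80)/(277/20) = 5.06328/13.85 = 0.3656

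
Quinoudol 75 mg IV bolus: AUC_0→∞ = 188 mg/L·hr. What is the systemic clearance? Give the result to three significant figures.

CL = Dose_iv / AUC_0→∞
   = 75 / 188 = 0.398936 L/hr

CL = 0.399 L/hr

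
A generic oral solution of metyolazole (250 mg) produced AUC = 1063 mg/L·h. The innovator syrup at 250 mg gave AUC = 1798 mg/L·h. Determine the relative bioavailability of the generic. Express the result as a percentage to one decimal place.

F_rel = (AUC_test/D_test) / (AUC_ref/D_ref)
      = (1063/250) / (1798/250)
      = 4.252 / 7.192 = 0.5912 = 59.12%

F_rel = 59.1%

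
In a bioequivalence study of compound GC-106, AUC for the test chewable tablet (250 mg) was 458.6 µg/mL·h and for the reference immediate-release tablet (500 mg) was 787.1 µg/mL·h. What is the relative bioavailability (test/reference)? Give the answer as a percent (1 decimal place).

F_rel = (AUC_test/D_test) / (AUC_ref/D_ref)
      = (458.6/250) / (787.1/500)
      = 1.8344 / 1.5742 = 1.1653 = 116.53%

F_rel = 116.5%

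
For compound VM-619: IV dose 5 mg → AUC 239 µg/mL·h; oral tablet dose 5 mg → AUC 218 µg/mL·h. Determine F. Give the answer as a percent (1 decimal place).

F = (AUC_ev / D_ev) / (AUC_iv / D_iv)
  = (218/5) / (239/5)
  = 43.6 / 47.8 = 0.9121
  = 91.21%

F = 91.2%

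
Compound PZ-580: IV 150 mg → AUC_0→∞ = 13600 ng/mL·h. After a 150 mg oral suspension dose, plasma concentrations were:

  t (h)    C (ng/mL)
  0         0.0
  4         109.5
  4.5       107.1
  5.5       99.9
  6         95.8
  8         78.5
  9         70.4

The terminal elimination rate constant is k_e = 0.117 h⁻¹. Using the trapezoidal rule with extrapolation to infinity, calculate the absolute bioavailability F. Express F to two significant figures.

F = 0.094

Trapezoidal AUC_0→9 (oral suspension):
  [0→4]: (0.0+109.5)/2 × 4 = 219.0
  [4→4.5]: (109.5+107.1)/2 × 0.5 = 54.15
  [4.5→5.5]: (107.1+99.9)/2 × 1 = 103.5
  [5.5→6]: (99.9+95.8)/2 × 0.5 = 48.925
  [6→8]: (95.8+78.5)/2 × 2 = 174.3
  [8→9]: (78.5+70.4)/2 × 1 = 74.45
  Sum = 674.325 ng/mL·h
Tail: C_last/k_e = 70.4/0.117 = 601.709
AUC_0→∞ (oral suspension) = 674.325 + 601.709 = 1276.034 ng/mL·h
F = (AUC_ev/D_ev)/(AUC_iv/D_iv) = (1276.034/150)/(13600/150) = 8.50689/90.6667 = 0.0938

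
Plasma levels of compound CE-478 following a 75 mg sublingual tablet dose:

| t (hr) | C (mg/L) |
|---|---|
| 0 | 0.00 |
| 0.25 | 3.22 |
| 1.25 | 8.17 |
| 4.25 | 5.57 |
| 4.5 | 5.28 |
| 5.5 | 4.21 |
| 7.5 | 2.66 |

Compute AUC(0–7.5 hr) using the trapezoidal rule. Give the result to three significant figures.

Trapezoidal AUC_0→7.5:
  [0→0.25]: (0.00+3.22)/2 × 0.25 = 0.4025
  [0.25→1.25]: (3.22+8.17)/2 × 1 = 5.695
  [1.25→4.25]: (8.17+5.57)/2 × 3 = 20.61
  [4.25→4.5]: (5.57+5.28)/2 × 0.25 = 1.35625
  [4.5→5.5]: (5.28+4.21)/2 × 1 = 4.745
  [5.5→7.5]: (4.21+2.66)/2 × 2 = 6.87
  Sum = 39.67875 mg/L·hr

AUC = 39.7 mg/L·hr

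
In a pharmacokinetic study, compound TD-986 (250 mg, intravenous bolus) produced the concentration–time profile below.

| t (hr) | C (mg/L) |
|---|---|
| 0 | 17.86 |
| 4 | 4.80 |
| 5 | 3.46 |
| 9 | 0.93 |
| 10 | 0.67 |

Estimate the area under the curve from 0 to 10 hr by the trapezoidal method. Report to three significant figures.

AUC = 59.0 mg/L·hr

Trapezoidal AUC_0→10:
  [0→4]: (17.86+4.80)/2 × 4 = 45.32
  [4→5]: (4.80+3.46)/2 × 1 = 4.13
  [5→9]: (3.46+0.93)/2 × 4 = 8.78
  [9→10]: (0.93+0.67)/2 × 1 = 0.8
  Sum = 59.03 mg/L·hr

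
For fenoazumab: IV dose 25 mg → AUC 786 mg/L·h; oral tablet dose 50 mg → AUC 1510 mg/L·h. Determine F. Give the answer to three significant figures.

F = (AUC_ev / D_ev) / (AUC_iv / D_iv)
  = (1510/50) / (786/25)
  = 30.2 / 31.44 = 0.9606

F = 0.961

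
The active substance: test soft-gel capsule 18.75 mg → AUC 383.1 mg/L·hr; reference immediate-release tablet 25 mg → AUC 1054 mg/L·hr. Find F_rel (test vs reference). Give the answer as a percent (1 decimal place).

F_rel = (AUC_test/D_test) / (AUC_ref/D_ref)
      = (383.1/18.75) / (1054/25)
      = 20.432 / 42.16 = 0.4846 = 48.46%

F_rel = 48.5%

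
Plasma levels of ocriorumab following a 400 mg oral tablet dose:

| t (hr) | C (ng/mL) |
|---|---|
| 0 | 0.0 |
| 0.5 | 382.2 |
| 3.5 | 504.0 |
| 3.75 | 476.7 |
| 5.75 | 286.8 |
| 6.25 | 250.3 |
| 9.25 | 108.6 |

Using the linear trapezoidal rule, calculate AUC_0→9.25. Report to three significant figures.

Trapezoidal AUC_0→9.25:
  [0→0.5]: (0.0+382.2)/2 × 0.5 = 95.55
  [0.5→3.5]: (382.2+504.0)/2 × 3 = 1329.3
  [3.5→3.75]: (504.0+476.7)/2 × 0.25 = 122.5875
  [3.75→5.75]: (476.7+286.8)/2 × 2 = 763.5
  [5.75→6.25]: (286.8+250.3)/2 × 0.5 = 134.275
  [6.25→9.25]: (250.3+108.6)/2 × 3 = 538.35
  Sum = 2983.5625 ng/mL·hr

AUC = 2980 ng/mL·hr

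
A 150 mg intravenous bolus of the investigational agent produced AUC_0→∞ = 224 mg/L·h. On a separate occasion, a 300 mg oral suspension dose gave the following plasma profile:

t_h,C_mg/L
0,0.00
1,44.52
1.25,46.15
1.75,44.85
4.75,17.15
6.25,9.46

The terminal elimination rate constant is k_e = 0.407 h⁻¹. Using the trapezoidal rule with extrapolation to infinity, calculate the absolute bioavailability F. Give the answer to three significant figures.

F = 0.430

Trapezoidal AUC_0→6.25 (oral suspension):
  [0→1]: (0.00+44.52)/2 × 1 = 22.26
  [1→1.25]: (44.52+46.15)/2 × 0.25 = 11.33375
  [1.25→1.75]: (46.15+44.85)/2 × 0.5 = 22.75
  [1.75→4.75]: (44.85+17.15)/2 × 3 = 93.0
  [4.75→6.25]: (17.15+9.46)/2 × 1.5 = 19.9575
  Sum = 169.30125 mg/L·h
Tail: C_last/k_e = 9.46/0.407 = 23.243
AUC_0→∞ (oral suspension) = 169.30125 + 23.243 = 192.54425 mg/L·h
F = (AUC_ev/D_ev)/(AUC_iv/D_iv) = (192.54425/300)/(224/150) = 0.641814/1.49333 = 0.4298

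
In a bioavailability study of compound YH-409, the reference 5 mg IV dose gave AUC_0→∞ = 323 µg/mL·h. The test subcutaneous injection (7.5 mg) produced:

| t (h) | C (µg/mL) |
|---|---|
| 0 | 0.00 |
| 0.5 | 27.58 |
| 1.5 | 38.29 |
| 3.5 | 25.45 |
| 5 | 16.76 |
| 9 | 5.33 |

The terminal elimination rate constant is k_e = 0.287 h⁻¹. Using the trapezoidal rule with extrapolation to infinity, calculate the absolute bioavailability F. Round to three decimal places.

F = 0.409

Trapezoidal AUC_0→9 (subcutaneous injection):
  [0→0.5]: (0.00+27.58)/2 × 0.5 = 6.895
  [0.5→1.5]: (27.58+38.29)/2 × 1 = 32.935
  [1.5→3.5]: (38.29+25.45)/2 × 2 = 63.74
  [3.5→5]: (25.45+16.76)/2 × 1.5 = 31.6575
  [5→9]: (16.76+5.33)/2 × 4 = 44.18
  Sum = 179.4075 µg/mL·h
Tail: C_last/k_e = 5.33/0.287 = 18.571
AUC_0→∞ (subcutaneous injection) = 179.4075 + 18.571 = 197.9785 µg/mL·h
F = (AUC_ev/D_ev)/(AUC_iv/D_iv) = (197.9785/7.5)/(323/5) = 26.3971/64.6 = 0.4086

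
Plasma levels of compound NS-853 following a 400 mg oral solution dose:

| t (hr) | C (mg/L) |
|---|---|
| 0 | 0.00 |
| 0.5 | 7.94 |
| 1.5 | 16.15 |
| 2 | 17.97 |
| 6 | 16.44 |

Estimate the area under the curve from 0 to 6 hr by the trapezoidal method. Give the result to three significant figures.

Trapezoidal AUC_0→6:
  [0→0.5]: (0.00+7.94)/2 × 0.5 = 1.985
  [0.5→1.5]: (7.94+16.15)/2 × 1 = 12.045
  [1.5→2]: (16.15+17.97)/2 × 0.5 = 8.53
  [2→6]: (17.97+16.44)/2 × 4 = 68.82
  Sum = 91.38 mg/L·hr

AUC = 91.4 mg/L·hr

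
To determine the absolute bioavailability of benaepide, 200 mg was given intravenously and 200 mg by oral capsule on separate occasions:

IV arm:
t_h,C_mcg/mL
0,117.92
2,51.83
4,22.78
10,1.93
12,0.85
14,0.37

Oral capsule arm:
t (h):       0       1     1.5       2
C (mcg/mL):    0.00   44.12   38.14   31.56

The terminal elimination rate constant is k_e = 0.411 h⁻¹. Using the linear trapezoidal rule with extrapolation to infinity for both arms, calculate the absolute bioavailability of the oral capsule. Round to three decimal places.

Trapezoidal AUC_0→14 (IV):
  [0→2]: (117.92+51.83)/2 × 2 = 169.75
  [2→4]: (51.83+22.78)/2 × 2 = 74.61
  [4→10]: (22.78+1.93)/2 × 6 = 74.13
  [10→12]: (1.93+0.85)/2 × 2 = 2.78
  [12→14]: (0.85+0.37)/2 × 2 = 1.22
  Sum = 322.49 mcg/mL·h
IV tail: 0.37/0.411 = 0.900; AUC_iv,0→∞ = 322.49 + 0.900 = 323.39 mcg/mL·h
Trapezoidal AUC_0→2 (oral capsule):
  [0→1]: (0.00+44.12)/2 × 1 = 22.06
  [1→1.5]: (44.12+38.14)/2 × 0.5 = 20.565
  [1.5→2]: (38.14+31.56)/2 × 0.5 = 17.425
  Sum = 60.05 mcg/mL·h
oral capsule tail: 31.56/0.411 = 76.788; AUC_ev,0→∞ = 60.05 + 76.788 = 136.838 mcg/mL·h
F = (AUC_ev/D_ev)/(AUC_iv/D_iv) = (136.838/200)/(323.39/200) = 0.68419/1.61695 = 0.4231

F = 0.423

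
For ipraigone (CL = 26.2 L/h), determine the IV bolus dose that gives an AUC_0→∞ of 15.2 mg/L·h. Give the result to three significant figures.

Dose_iv = CL × AUC_0→∞
     = 26.2 × 15.2 = 398.24 mg

Dose = 398 mg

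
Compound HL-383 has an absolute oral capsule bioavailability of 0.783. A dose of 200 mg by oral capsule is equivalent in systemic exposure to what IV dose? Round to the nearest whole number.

D_iv = 157 mg

Systemic exposure from an extravascular dose = F × D_ev, so the equivalent IV dose is F × D_ev.
D_iv = F × D_ev = 0.783 × 200 = 156.6 mg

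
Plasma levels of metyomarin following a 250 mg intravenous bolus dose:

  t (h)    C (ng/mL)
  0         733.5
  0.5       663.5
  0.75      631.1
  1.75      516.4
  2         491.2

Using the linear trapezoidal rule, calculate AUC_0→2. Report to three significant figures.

Trapezoidal AUC_0→2:
  [0→0.5]: (733.5+663.5)/2 × 0.5 = 349.25
  [0.5→0.75]: (663.5+631.1)/2 × 0.25 = 161.825
  [0.75→1.75]: (631.1+516.4)/2 × 1 = 573.75
  [1.75→2]: (516.4+491.2)/2 × 0.25 = 125.95
  Sum = 1210.775 ng/mL·h

AUC = 1210 ng/mL·h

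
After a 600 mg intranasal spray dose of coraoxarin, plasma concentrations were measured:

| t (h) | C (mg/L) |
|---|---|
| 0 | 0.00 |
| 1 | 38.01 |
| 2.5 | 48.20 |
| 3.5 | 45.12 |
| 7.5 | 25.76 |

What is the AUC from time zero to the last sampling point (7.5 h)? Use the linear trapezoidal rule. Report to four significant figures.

AUC = 272.1 mg/L·h

Trapezoidal AUC_0→7.5:
  [0→1]: (0.00+38.01)/2 × 1 = 19.005
  [1→2.5]: (38.01+48.20)/2 × 1.5 = 64.6575
  [2.5→3.5]: (48.20+45.12)/2 × 1 = 46.66
  [3.5→7.5]: (45.12+25.76)/2 × 4 = 141.76
  Sum = 272.0825 mg/L·h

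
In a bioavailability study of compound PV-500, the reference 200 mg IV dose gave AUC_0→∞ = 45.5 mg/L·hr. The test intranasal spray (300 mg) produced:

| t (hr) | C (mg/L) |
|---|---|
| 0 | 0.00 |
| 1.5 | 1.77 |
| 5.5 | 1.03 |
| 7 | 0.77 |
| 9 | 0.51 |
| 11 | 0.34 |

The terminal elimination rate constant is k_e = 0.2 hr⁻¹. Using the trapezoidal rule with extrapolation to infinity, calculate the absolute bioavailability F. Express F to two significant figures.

F = 0.18

Trapezoidal AUC_0→11 (intranasal spray):
  [0→1.5]: (0.00+1.77)/2 × 1.5 = 1.3275
  [1.5→5.5]: (1.77+1.03)/2 × 4 = 5.6
  [5.5→7]: (1.03+0.77)/2 × 1.5 = 1.35
  [7→9]: (0.77+0.51)/2 × 2 = 1.28
  [9→11]: (0.51+0.34)/2 × 2 = 0.85
  Sum = 10.4075 mg/L·hr
Tail: C_last/k_e = 0.34/0.2 = 1.700
AUC_0→∞ (intranasal spray) = 10.4075 + 1.700 = 12.1075 mg/L·hr
F = (AUC_ev/D_ev)/(AUC_iv/D_iv) = (12.1075/300)/(45.5/200) = 0.0403583/0.2275 = 0.1774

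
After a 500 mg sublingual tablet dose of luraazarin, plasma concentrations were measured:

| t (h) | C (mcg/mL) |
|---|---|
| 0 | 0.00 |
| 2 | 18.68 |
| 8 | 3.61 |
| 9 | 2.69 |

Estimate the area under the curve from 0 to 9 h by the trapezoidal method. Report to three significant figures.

AUC = 88.7 mcg/mL·h

Trapezoidal AUC_0→9:
  [0→2]: (0.00+18.68)/2 × 2 = 18.68
  [2→8]: (18.68+3.61)/2 × 6 = 66.87
  [8→9]: (3.61+2.69)/2 × 1 = 3.15
  Sum = 88.7 mcg/mL·h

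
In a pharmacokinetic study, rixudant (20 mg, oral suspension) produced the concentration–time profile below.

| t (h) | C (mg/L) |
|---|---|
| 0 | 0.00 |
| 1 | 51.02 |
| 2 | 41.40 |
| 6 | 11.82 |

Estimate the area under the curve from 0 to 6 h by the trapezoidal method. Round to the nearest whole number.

Trapezoidal AUC_0→6:
  [0→1]: (0.00+51.02)/2 × 1 = 25.51
  [1→2]: (51.02+41.40)/2 × 1 = 46.21
  [2→6]: (41.40+11.82)/2 × 4 = 106.44
  Sum = 178.16 mg/L·h

AUC = 178 mg/L·h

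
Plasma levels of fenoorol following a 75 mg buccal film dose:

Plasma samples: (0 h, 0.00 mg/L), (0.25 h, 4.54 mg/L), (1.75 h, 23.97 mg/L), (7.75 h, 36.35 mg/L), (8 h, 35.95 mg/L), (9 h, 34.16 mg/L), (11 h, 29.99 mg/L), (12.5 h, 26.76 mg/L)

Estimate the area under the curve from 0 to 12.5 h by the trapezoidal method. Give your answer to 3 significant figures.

Trapezoidal AUC_0→12.5:
  [0→0.25]: (0.00+4.54)/2 × 0.25 = 0.5675
  [0.25→1.75]: (4.54+23.97)/2 × 1.5 = 21.3825
  [1.75→7.75]: (23.97+36.35)/2 × 6 = 180.96
  [7.75→8]: (36.35+35.95)/2 × 0.25 = 9.0375
  [8→9]: (35.95+34.16)/2 × 1 = 35.055
  [9→11]: (34.16+29.99)/2 × 2 = 64.15
  [11→12.5]: (29.99+26.76)/2 × 1.5 = 42.5625
  Sum = 353.715 mg/L·h

AUC = 354 mg/L·h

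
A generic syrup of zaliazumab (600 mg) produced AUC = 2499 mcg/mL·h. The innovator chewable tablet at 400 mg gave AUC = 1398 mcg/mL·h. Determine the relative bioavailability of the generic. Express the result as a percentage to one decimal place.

F_rel = 119.2%

F_rel = (AUC_test/D_test) / (AUC_ref/D_ref)
      = (2499/600) / (1398/400)
      = 4.165 / 3.495 = 1.1917 = 119.17%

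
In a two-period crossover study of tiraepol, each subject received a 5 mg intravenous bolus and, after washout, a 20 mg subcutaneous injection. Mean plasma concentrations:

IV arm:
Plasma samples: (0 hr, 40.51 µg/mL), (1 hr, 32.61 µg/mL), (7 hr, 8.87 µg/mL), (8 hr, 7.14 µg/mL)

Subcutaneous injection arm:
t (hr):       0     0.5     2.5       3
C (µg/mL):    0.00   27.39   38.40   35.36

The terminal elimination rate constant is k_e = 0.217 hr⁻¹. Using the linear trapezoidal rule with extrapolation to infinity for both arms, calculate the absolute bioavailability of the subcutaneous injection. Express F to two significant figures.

F = 0.31

Trapezoidal AUC_0→8 (IV):
  [0→1]: (40.51+32.61)/2 × 1 = 36.56
  [1→7]: (32.61+8.87)/2 × 6 = 124.44
  [7→8]: (8.87+7.14)/2 × 1 = 8.005
  Sum = 169.005 µg/mL·hr
IV tail: 7.14/0.217 = 32.903; AUC_iv,0→∞ = 169.005 + 32.903 = 201.908 µg/mL·hr
Trapezoidal AUC_0→3 (subcutaneous injection):
  [0→0.5]: (0.00+27.39)/2 × 0.5 = 6.8475
  [0.5→2.5]: (27.39+38.40)/2 × 2 = 65.79
  [2.5→3]: (38.40+35.36)/2 × 0.5 = 18.44
  Sum = 91.0775 µg/mL·hr
subcutaneous injection tail: 35.36/0.217 = 162.949; AUC_ev,0→∞ = 91.0775 + 162.949 = 254.0265 µg/mL·hr
F = (AUC_ev/D_ev)/(AUC_iv/D_iv) = (254.0265/20)/(201.908/5) = 12.701325/40.3816 = 0.3145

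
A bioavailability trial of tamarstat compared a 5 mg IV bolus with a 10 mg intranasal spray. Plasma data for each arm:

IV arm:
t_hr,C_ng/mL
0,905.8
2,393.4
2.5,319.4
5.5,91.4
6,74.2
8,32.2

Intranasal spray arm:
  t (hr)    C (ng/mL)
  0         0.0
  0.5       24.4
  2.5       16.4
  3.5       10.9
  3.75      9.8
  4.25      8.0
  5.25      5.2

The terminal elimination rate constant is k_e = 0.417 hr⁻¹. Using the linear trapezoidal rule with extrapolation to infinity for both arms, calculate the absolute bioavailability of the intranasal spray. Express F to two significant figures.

F = 0.019

Trapezoidal AUC_0→8 (IV):
  [0→2]: (905.8+393.4)/2 × 2 = 1299.2
  [2→2.5]: (393.4+319.4)/2 × 0.5 = 178.2
  [2.5→5.5]: (319.4+91.4)/2 × 3 = 616.2
  [5.5→6]: (91.4+74.2)/2 × 0.5 = 41.4
  [6→8]: (74.2+32.2)/2 × 2 = 106.4
  Sum = 2241.4 ng/mL·hr
IV tail: 32.2/0.417 = 77.218; AUC_iv,0→∞ = 2241.4 + 77.218 = 2318.618 ng/mL·hr
Trapezoidal AUC_0→5.25 (intranasal spray):
  [0→0.5]: (0.0+24.4)/2 × 0.5 = 6.1
  [0.5→2.5]: (24.4+16.4)/2 × 2 = 40.8
  [2.5→3.5]: (16.4+10.9)/2 × 1 = 13.65
  [3.5→3.75]: (10.9+9.8)/2 × 0.25 = 2.5875
  [3.75→4.25]: (9.8+8.0)/2 × 0.5 = 4.45
  [4.25→5.25]: (8.0+5.2)/2 × 1 = 6.6
  Sum = 74.1875 ng/mL·hr
intranasal spray tail: 5.2/0.417 = 12.470; AUC_ev,0→∞ = 74.1875 + 12.470 = 86.6575 ng/mL·hr
F = (AUC_ev/D_ev)/(AUC_iv/D_iv) = (86.6575/10)/(2318.618/5) = 8.66575/463.7236 = 0.0187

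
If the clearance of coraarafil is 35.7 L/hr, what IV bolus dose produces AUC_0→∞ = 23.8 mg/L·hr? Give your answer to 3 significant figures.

Dose_iv = CL × AUC_0→∞
     = 35.7 × 23.8 = 849.66 mg

Dose = 850 mg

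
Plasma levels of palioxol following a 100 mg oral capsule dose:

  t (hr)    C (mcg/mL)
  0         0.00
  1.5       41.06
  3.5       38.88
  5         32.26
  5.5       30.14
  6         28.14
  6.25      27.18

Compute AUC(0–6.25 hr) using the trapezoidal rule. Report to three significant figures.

AUC = 201 mcg/mL·hr

Trapezoidal AUC_0→6.25:
  [0→1.5]: (0.00+41.06)/2 × 1.5 = 30.795
  [1.5→3.5]: (41.06+38.88)/2 × 2 = 79.94
  [3.5→5]: (38.88+32.26)/2 × 1.5 = 53.355
  [5→5.5]: (32.26+30.14)/2 × 0.5 = 15.6
  [5.5→6]: (30.14+28.14)/2 × 0.5 = 14.57
  [6→6.25]: (28.14+27.18)/2 × 0.25 = 6.915
  Sum = 201.175 mcg/mL·hr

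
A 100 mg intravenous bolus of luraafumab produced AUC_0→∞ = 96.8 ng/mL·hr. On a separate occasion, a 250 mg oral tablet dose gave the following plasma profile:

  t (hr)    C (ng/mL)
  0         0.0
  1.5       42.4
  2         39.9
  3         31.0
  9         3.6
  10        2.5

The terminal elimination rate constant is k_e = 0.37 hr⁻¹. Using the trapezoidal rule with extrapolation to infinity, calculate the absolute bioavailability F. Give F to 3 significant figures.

F = 0.832

Trapezoidal AUC_0→10 (oral tablet):
  [0→1.5]: (0.0+42.4)/2 × 1.5 = 31.8
  [1.5→2]: (42.4+39.9)/2 × 0.5 = 20.575
  [2→3]: (39.9+31.0)/2 × 1 = 35.45
  [3→9]: (31.0+3.6)/2 × 6 = 103.8
  [9→10]: (3.6+2.5)/2 × 1 = 3.05
  Sum = 194.675 ng/mL·hr
Tail: C_last/k_e = 2.5/0.37 = 6.757
AUC_0→∞ (oral tablet) = 194.675 + 6.757 = 201.432 ng/mL·hr
F = (AUC_ev/D_ev)/(AUC_iv/D_iv) = (201.432/250)/(96.8/100) = 0.805728/0.968 = 0.8324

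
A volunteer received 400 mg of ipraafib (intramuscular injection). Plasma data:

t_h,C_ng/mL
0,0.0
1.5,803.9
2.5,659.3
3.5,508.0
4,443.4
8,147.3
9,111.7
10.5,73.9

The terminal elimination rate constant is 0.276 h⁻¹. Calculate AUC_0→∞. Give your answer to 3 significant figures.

AUC = 3870 ng/mL·h

Trapezoidal AUC_0→10.5:
  [0→1.5]: (0.0+803.9)/2 × 1.5 = 602.925
  [1.5→2.5]: (803.9+659.3)/2 × 1 = 731.6
  [2.5→3.5]: (659.3+508.0)/2 × 1 = 583.65
  [3.5→4]: (508.0+443.4)/2 × 0.5 = 237.85
  [4→8]: (443.4+147.3)/2 × 4 = 1181.4
  [8→9]: (147.3+111.7)/2 × 1 = 129.5
  [9→10.5]: (111.7+73.9)/2 × 1.5 = 139.2
  Sum = 3606.125 ng/mL·h
Extrapolated tail: C_last / k_e = 73.9 / 0.276 = 267.754
AUC_0→∞ = 3606.125 + 267.754 = 3873.879 ng/mL·h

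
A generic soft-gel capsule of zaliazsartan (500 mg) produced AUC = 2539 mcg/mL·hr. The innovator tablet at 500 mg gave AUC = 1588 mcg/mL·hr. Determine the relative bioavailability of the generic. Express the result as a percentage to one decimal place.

F_rel = (AUC_test/D_test) / (AUC_ref/D_ref)
      = (2539/500) / (1588/500)
      = 5.078 / 3.176 = 1.5989 = 159.89%

F_rel = 159.9%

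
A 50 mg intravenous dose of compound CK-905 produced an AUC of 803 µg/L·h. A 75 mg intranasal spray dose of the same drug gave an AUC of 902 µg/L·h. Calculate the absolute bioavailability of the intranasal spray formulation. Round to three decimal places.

F = (AUC_ev / D_ev) / (AUC_iv / D_iv)
  = (902/75) / (803/50)
  = 12.0267 / 16.06 = 0.7489

F = 0.749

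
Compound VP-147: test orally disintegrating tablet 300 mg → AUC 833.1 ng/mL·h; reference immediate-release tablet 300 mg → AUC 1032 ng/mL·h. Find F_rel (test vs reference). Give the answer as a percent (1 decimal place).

F_rel = (AUC_test/D_test) / (AUC_ref/D_ref)
      = (833.1/300) / (1032/300)
      = 2.777 / 3.44 = 0.8073 = 80.73%

F_rel = 80.7%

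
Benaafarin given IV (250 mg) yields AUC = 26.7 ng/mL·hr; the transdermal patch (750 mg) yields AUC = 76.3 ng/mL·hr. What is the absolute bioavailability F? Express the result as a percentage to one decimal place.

F = (AUC_ev / D_ev) / (AUC_iv / D_iv)
  = (76.3/750) / (26.7/250)
  = 0.101733 / 0.1068 = 0.9526
  = 95.26%

F = 95.3%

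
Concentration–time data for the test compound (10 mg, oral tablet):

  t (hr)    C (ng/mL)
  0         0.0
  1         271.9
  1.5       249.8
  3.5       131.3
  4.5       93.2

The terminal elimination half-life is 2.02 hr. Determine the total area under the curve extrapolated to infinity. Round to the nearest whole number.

AUC = 1031 ng/mL·hr

Trapezoidal AUC_0→4.5:
  [0→1]: (0.0+271.9)/2 × 1 = 135.95
  [1→1.5]: (271.9+249.8)/2 × 0.5 = 130.425
  [1.5→3.5]: (249.8+131.3)/2 × 2 = 381.1
  [3.5→4.5]: (131.3+93.2)/2 × 1 = 112.25
  Sum = 759.725 ng/mL·hr
k_e = ln2 / t½ = 0.693147 / 2.02 = 0.3431 hr^-1
Extrapolated tail: C_last / k_e = 93.2 / 0.3431 = 271.641
AUC_0→∞ = 759.725 + 271.641 = 1031.366 ng/mL·hr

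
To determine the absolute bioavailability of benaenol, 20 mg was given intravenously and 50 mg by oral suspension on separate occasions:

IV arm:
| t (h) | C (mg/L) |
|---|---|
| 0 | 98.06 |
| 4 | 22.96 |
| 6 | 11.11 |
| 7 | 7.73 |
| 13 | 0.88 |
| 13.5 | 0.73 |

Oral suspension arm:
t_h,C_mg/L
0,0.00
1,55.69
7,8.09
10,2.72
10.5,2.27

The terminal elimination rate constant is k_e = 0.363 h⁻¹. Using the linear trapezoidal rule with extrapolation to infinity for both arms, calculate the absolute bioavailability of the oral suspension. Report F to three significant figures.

Trapezoidal AUC_0→13.5 (IV):
  [0→4]: (98.06+22.96)/2 × 4 = 242.04
  [4→6]: (22.96+11.11)/2 × 2 = 34.07
  [6→7]: (11.11+7.73)/2 × 1 = 9.42
  [7→13]: (7.73+0.88)/2 × 6 = 25.83
  [13→13.5]: (0.88+0.73)/2 × 0.5 = 0.4025
  Sum = 311.7625 mg/L·h
IV tail: 0.73/0.363 = 2.011; AUC_iv,0→∞ = 311.7625 + 2.011 = 313.7735 mg/L·h
Trapezoidal AUC_0→10.5 (oral suspension):
  [0→1]: (0.00+55.69)/2 × 1 = 27.845
  [1→7]: (55.69+8.09)/2 × 6 = 191.34
  [7→10]: (8.09+2.72)/2 × 3 = 16.215
  [10→10.5]: (2.72+2.27)/2 × 0.5 = 1.2475
  Sum = 236.6475 mg/L·h
oral suspension tail: 2.27/0.363 = 6.253; AUC_ev,0→∞ = 236.6475 + 6.253 = 242.9005 mg/L·h
F = (AUC_ev/D_ev)/(AUC_iv/D_iv) = (242.9005/50)/(313.7735/20) = 4.85801/15.688675 = 0.3097

F = 0.310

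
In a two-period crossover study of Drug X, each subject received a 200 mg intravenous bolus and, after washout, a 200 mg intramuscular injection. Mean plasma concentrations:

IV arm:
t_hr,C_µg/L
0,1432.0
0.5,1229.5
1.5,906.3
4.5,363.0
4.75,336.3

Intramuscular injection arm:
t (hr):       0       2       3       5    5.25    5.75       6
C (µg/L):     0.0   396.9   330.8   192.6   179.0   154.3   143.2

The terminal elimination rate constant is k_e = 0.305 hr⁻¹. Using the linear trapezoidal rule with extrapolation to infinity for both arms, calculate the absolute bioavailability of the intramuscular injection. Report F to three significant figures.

F = 0.398

Trapezoidal AUC_0→4.75 (IV):
  [0→0.5]: (1432.0+1229.5)/2 × 0.5 = 665.375
  [0.5→1.5]: (1229.5+906.3)/2 × 1 = 1067.9
  [1.5→4.5]: (906.3+363.0)/2 × 3 = 1903.95
  [4.5→4.75]: (363.0+336.3)/2 × 0.25 = 87.4125
  Sum = 3724.6375 µg/L·hr
IV tail: 336.3/0.305 = 1102.623; AUC_iv,0→∞ = 3724.6375 + 1102.623 = 4827.2605 µg/L·hr
Trapezoidal AUC_0→6 (intramuscular injection):
  [0→2]: (0.0+396.9)/2 × 2 = 396.9
  [2→3]: (396.9+330.8)/2 × 1 = 363.85
  [3→5]: (330.8+192.6)/2 × 2 = 523.4
  [5→5.25]: (192.6+179.0)/2 × 0.25 = 46.45
  [5.25→5.75]: (179.0+154.3)/2 × 0.5 = 83.325
  [5.75→6]: (154.3+143.2)/2 × 0.25 = 37.1875
  Sum = 1451.1125 µg/L·hr
intramuscular injection tail: 143.2/0.305 = 469.508; AUC_ev,0→∞ = 1451.1125 + 469.508 = 1920.6205 µg/L·hr
F = (AUC_ev/D_ev)/(AUC_iv/D_iv) = (1920.6205/200)/(4827.2605/200) = 9.6031025/24.1363 = 0.3979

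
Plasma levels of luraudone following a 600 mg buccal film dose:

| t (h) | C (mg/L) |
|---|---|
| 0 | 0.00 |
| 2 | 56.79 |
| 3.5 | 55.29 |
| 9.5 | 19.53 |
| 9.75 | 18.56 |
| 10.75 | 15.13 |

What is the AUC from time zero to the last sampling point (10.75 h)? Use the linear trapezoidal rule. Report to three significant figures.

Trapezoidal AUC_0→10.75:
  [0→2]: (0.00+56.79)/2 × 2 = 56.79
  [2→3.5]: (56.79+55.29)/2 × 1.5 = 84.06
  [3.5→9.5]: (55.29+19.53)/2 × 6 = 224.46
  [9.5→9.75]: (19.53+18.56)/2 × 0.25 = 4.76125
  [9.75→10.75]: (18.56+15.13)/2 × 1 = 16.845
  Sum = 386.91625 mg/L·h

AUC = 387 mg/L·h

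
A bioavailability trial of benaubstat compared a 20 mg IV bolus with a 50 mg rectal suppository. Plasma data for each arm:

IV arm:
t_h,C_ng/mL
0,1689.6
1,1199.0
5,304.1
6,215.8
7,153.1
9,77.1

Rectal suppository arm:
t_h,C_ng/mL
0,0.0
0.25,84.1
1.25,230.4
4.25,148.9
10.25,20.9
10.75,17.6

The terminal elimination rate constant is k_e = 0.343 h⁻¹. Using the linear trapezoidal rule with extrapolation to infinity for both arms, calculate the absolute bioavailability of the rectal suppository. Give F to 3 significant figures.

F = 0.0977

Trapezoidal AUC_0→9 (IV):
  [0→1]: (1689.6+1199.0)/2 × 1 = 1444.3
  [1→5]: (1199.0+304.1)/2 × 4 = 3006.2
  [5→6]: (304.1+215.8)/2 × 1 = 259.95
  [6→7]: (215.8+153.1)/2 × 1 = 184.45
  [7→9]: (153.1+77.1)/2 × 2 = 230.2
  Sum = 5125.1 ng/mL·h
IV tail: 77.1/0.343 = 224.781; AUC_iv,0→∞ = 5125.1 + 224.781 = 5349.881 ng/mL·h
Trapezoidal AUC_0→10.75 (rectal suppository):
  [0→0.25]: (0.0+84.1)/2 × 0.25 = 10.5125
  [0.25→1.25]: (84.1+230.4)/2 × 1 = 157.25
  [1.25→4.25]: (230.4+148.9)/2 × 3 = 568.95
  [4.25→10.25]: (148.9+20.9)/2 × 6 = 509.4
  [10.25→10.75]: (20.9+17.6)/2 × 0.5 = 9.625
  Sum = 1255.7375 ng/mL·h
rectal suppository tail: 17.6/0.343 = 51.312; AUC_ev,0→∞ = 1255.7375 + 51.312 = 1307.0495 ng/mL·h
F = (AUC_ev/D_ev)/(AUC_iv/D_iv) = (1307.0495/50)/(5349.881/20) = 26.14099/267.49405 = 0.0977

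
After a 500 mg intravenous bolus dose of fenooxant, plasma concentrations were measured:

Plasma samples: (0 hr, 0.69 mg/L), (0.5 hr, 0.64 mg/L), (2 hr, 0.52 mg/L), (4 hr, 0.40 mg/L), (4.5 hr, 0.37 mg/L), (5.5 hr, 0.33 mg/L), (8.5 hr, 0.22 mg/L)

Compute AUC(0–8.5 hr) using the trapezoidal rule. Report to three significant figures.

AUC = 3.49 mg/L·hr

Trapezoidal AUC_0→8.5:
  [0→0.5]: (0.69+0.64)/2 × 0.5 = 0.3325
  [0.5→2]: (0.64+0.52)/2 × 1.5 = 0.87
  [2→4]: (0.52+0.40)/2 × 2 = 0.92
  [4→4.5]: (0.40+0.37)/2 × 0.5 = 0.1925
  [4.5→5.5]: (0.37+0.33)/2 × 1 = 0.35
  [5.5→8.5]: (0.33+0.22)/2 × 3 = 0.825
  Sum = 3.49 mg/L·hr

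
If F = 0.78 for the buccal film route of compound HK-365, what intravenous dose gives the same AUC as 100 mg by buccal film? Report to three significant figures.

D_iv = 78.0 mg

Systemic exposure from an extravascular dose = F × D_ev, so the equivalent IV dose is F × D_ev.
D_iv = F × D_ev = 0.78 × 100 = 78 mg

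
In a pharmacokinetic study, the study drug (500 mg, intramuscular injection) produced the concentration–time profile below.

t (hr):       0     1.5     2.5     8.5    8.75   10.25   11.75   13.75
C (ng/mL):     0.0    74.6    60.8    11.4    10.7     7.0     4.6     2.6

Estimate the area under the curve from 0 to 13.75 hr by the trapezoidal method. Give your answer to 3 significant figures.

Trapezoidal AUC_0→13.75:
  [0→1.5]: (0.0+74.6)/2 × 1.5 = 55.95
  [1.5→2.5]: (74.6+60.8)/2 × 1 = 67.7
  [2.5→8.5]: (60.8+11.4)/2 × 6 = 216.6
  [8.5→8.75]: (11.4+10.7)/2 × 0.25 = 2.7625
  [8.75→10.25]: (10.7+7.0)/2 × 1.5 = 13.275
  [10.25→11.75]: (7.0+4.6)/2 × 1.5 = 8.7
  [11.75→13.75]: (4.6+2.6)/2 × 2 = 7.2
  Sum = 372.1875 ng/mL·hr

AUC = 372 ng/mL·hr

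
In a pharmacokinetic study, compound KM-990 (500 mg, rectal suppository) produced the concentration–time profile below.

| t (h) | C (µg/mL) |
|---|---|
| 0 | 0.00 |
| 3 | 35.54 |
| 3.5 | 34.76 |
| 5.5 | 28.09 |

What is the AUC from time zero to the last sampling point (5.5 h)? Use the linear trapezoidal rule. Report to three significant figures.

Trapezoidal AUC_0→5.5:
  [0→3]: (0.00+35.54)/2 × 3 = 53.31
  [3→3.5]: (35.54+34.76)/2 × 0.5 = 17.575
  [3.5→5.5]: (34.76+28.09)/2 × 2 = 62.85
  Sum = 133.735 µg/mL·h

AUC = 134 µg/mL·h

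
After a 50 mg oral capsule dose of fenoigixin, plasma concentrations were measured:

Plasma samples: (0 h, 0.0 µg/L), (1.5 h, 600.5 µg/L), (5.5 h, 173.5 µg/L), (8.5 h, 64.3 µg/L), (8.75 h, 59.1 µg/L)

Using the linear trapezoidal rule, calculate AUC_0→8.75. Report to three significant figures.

Trapezoidal AUC_0→8.75:
  [0→1.5]: (0.0+600.5)/2 × 1.5 = 450.375
  [1.5→5.5]: (600.5+173.5)/2 × 4 = 1548.0
  [5.5→8.5]: (173.5+64.3)/2 × 3 = 356.7
  [8.5→8.75]: (64.3+59.1)/2 × 0.25 = 15.425
  Sum = 2370.5 µg/L·h

AUC = 2370 µg/L·h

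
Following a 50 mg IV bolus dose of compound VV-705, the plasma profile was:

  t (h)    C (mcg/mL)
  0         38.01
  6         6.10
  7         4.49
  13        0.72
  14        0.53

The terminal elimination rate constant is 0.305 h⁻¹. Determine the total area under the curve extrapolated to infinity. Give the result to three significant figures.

Trapezoidal AUC_0→14:
  [0→6]: (38.01+6.10)/2 × 6 = 132.33
  [6→7]: (6.10+4.49)/2 × 1 = 5.295
  [7→13]: (4.49+0.72)/2 × 6 = 15.63
  [13→14]: (0.72+0.53)/2 × 1 = 0.625
  Sum = 153.88 mcg/mL·h
Extrapolated tail: C_last / k_e = 0.53 / 0.305 = 1.738
AUC_0→∞ = 153.88 + 1.738 = 155.618 mcg/mL·h

AUC = 156 mcg/mL·h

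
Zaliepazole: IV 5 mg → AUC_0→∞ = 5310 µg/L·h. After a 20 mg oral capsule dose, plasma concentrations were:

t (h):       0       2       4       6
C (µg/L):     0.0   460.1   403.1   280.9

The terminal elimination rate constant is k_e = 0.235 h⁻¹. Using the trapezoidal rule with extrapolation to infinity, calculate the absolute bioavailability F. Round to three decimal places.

Trapezoidal AUC_0→6 (oral capsule):
  [0→2]: (0.0+460.1)/2 × 2 = 460.1
  [2→4]: (460.1+403.1)/2 × 2 = 863.2
  [4→6]: (403.1+280.9)/2 × 2 = 684.0
  Sum = 2007.3 µg/L·h
Tail: C_last/k_e = 280.9/0.235 = 1195.319
AUC_0→∞ (oral capsule) = 2007.3 + 1195.319 = 3202.619 µg/L·h
F = (AUC_ev/D_ev)/(AUC_iv/D_iv) = (3202.619/20)/(5310/5) = 160.13095/1062 = 0.1508

F = 0.151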